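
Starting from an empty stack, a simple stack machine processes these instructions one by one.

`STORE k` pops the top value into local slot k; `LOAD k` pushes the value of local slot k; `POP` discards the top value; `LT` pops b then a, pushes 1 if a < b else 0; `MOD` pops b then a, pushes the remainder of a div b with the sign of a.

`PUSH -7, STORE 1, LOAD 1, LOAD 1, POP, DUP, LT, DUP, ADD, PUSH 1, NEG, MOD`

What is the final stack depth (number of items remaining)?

1

PUSH -7 : -7
STORE 1 : (empty)
LOAD 1  : -7
LOAD 1  : -7 -7
POP     : -7
DUP     : -7 -7
LT      : 0
DUP     : 0 0
ADD     : 0
PUSH 1  : 0 1
NEG     : 0 -1
MOD     : 0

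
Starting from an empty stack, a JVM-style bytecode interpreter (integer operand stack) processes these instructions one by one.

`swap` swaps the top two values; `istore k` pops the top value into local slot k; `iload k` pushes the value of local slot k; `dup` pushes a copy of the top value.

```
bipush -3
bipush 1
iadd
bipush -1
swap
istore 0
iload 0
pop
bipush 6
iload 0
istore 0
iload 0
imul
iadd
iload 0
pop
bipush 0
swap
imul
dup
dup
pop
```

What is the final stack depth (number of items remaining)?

bipush -3  [-3]
bipush 1   [-3, 1]
iadd       [-2]
bipush -1  [-2, -1]
swap       [-1, -2]
istore 0   [-1]
iload 0    [-1, -2]
pop        [-1]
bipush 6   [-1, 6]
iload 0    [-1, 6, -2]
istore 0   [-1, 6]
iload 0    [-1, 6, -2]
imul       [-1, -12]
iadd       [-13]
iload 0    [-13, -2]
pop        [-13]
bipush 0   [-13, 0]
swap       [0, -13]
imul       [0]
dup        [0, 0]
dup        [0, 0, 0]
pop        [0, 0]

2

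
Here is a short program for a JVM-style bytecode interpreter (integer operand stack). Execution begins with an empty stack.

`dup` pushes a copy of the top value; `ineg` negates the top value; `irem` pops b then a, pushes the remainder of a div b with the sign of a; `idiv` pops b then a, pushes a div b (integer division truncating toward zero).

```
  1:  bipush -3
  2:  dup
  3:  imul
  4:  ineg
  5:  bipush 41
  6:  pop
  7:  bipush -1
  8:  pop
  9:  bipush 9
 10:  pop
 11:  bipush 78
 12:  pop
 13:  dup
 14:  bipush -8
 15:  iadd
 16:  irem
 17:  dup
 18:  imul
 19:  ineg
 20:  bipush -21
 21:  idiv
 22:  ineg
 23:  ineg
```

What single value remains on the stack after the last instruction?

bipush -3  -> [-3]
dup        -> [-3, -3]
imul       -> [9]
ineg       -> [-9]
bipush 41  -> [-9, 41]
pop        -> [-9]
bipush -1  -> [-9, -1]
pop        -> [-9]
bipush 9   -> [-9, 9]
pop        -> [-9]
bipush 78  -> [-9, 78]
pop        -> [-9]
dup        -> [-9, -9]
bipush -8  -> [-9, -9, -8]
iadd       -> [-9, -17]
irem       -> [-9]
dup        -> [-9, -9]
imul       -> [81]
ineg       -> [-81]
bipush -21 -> [-81, -21]
idiv       -> [3]
ineg       -> [-3]
ineg       -> [3]

3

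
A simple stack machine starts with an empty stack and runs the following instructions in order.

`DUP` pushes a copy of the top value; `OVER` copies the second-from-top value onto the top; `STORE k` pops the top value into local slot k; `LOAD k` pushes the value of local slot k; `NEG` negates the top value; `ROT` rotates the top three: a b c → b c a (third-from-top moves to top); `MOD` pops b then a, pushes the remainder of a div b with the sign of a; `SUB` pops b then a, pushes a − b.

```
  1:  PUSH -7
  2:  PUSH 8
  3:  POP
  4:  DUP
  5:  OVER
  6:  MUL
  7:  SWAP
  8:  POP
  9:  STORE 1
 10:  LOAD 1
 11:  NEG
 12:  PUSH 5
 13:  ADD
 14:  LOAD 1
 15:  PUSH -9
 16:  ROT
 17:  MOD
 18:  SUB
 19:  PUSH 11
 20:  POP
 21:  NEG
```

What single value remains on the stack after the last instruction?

PUSH -7 -> -7
PUSH 8  -> -7 8
POP     -> -7
DUP     -> -7 -7
OVER    -> -7 -7 -7
MUL     -> -7 49
SWAP    -> 49 -7
POP     -> 49
STORE 1 -> (empty)
LOAD 1  -> 49
NEG     -> -49
PUSH 5  -> -49 5
ADD     -> -44
LOAD 1  -> -44 49
PUSH -9 -> -44 49 -9
ROT     -> 49 -9 -44
MOD     -> 49 -9
SUB     -> 58
PUSH 11 -> 58 11
POP     -> 58
NEG     -> -58

-58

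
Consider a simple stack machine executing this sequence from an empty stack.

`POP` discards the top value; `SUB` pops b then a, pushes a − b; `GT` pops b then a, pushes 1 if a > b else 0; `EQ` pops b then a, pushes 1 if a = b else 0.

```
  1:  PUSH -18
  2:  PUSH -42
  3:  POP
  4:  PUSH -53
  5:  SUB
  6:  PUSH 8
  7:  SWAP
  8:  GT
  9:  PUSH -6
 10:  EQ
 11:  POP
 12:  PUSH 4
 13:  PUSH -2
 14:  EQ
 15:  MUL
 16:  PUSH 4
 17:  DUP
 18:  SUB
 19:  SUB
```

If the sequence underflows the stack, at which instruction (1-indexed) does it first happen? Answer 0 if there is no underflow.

PUSH -18 → [-18]
PUSH -42 → [-18, -42]
POP      → [-18]
PUSH -53 → [-18, -53]
SUB      → [35]
PUSH 8   → [35, 8]
SWAP     → [8, 35]
GT       → [0]
PUSH -6  → [0, -6]
EQ       → [0]
POP      → []
PUSH 4   → [4]
PUSH -2  → [4, -2]
EQ       → [0]
MUL  — needs 2 operands, stack has 1 → underflow

15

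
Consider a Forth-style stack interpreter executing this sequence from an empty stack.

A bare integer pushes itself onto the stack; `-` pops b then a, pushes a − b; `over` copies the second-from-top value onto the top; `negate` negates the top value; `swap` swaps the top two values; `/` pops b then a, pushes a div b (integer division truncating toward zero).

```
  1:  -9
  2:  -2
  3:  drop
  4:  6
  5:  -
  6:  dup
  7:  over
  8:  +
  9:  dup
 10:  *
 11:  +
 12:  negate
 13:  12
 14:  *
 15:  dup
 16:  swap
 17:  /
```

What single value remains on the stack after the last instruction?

1

-9     → [-9]
-2     → [-9, -2]
drop   → [-9]
6      → [-9, 6]
-      → [-15]
dup    → [-15, -15]
over   → [-15, -15, -15]
+      → [-15, -30]
dup    → [-15, -30, -30]
*      → [-15, 900]
+      → [885]
negate → [-885]
12     → [-885, 12]
*      → [-10620]
dup    → [-10620, -10620]
swap   → [-10620, -10620]
/      → [1]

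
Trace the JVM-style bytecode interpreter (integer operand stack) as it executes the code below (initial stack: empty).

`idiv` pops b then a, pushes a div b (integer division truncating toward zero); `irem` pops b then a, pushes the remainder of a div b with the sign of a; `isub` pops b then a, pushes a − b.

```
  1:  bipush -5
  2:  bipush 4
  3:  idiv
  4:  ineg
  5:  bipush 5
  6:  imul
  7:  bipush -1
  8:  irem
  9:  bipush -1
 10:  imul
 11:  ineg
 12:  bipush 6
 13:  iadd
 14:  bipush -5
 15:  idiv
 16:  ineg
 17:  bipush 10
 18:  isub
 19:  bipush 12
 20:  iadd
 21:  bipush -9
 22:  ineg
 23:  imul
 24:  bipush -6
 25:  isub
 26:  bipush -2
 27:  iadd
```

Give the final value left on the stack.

bipush -5 -> [-5]
bipush 4  -> [-5, 4]
idiv      -> [-1]
ineg      -> [1]
bipush 5  -> [1, 5]
imul      -> [5]
bipush -1 -> [5, -1]
irem      -> [0]
bipush -1 -> [0, -1]
imul      -> [0]
ineg      -> [0]
bipush 6  -> [0, 6]
iadd      -> [6]
bipush -5 -> [6, -5]
idiv      -> [-1]
ineg      -> [1]
bipush 10 -> [1, 10]
isub      -> [-9]
bipush 12 -> [-9, 12]
iadd      -> [3]
bipush -9 -> [3, -9]
ineg      -> [3, 9]
imul      -> [27]
bipush -6 -> [27, -6]
isub      -> [33]
bipush -2 -> [33, -2]
iadd      -> [31]

31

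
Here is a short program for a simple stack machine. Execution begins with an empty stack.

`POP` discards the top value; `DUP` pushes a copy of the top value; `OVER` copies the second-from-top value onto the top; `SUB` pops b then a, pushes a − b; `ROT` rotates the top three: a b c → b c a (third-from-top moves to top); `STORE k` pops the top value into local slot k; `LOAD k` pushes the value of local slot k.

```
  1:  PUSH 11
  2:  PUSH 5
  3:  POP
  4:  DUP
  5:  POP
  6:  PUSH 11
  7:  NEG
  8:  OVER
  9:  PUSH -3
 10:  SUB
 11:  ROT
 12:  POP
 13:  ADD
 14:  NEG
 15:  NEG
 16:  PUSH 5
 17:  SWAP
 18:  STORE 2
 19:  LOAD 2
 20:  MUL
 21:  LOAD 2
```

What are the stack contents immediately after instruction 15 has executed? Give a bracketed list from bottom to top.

PUSH 11 : 11
PUSH 5  : 11 5
POP     : 11
DUP     : 11 11
POP     : 11
PUSH 11 : 11 11
NEG     : 11 -11
OVER    : 11 -11 11
PUSH -3 : 11 -11 11 -3
SUB     : 11 -11 14
ROT     : -11 14 11
POP     : -11 14
ADD     : 3
NEG     : -3
NEG     : 3

[3]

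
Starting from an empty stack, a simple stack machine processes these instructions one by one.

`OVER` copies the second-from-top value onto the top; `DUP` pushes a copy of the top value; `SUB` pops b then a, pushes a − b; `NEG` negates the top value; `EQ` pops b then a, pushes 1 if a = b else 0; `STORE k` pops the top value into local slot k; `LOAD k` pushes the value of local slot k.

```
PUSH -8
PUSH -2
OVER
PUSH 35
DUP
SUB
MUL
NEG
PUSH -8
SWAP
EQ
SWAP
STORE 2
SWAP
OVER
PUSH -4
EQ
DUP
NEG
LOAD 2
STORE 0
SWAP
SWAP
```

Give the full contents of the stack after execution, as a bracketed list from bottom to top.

PUSH -8 → -8
PUSH -2 → -8 -2
OVER    → -8 -2 -8
PUSH 35 → -8 -2 -8 35
DUP     → -8 -2 -8 35 35
SUB     → -8 -2 -8 0
MUL     → -8 -2 0
NEG     → -8 -2 0
PUSH -8 → -8 -2 0 -8
SWAP    → -8 -2 -8 0
EQ      → -8 -2 0
SWAP    → -8 0 -2
STORE 2 → -8 0
SWAP    → 0 -8
OVER    → 0 -8 0
PUSH -4 → 0 -8 0 -4
EQ      → 0 -8 0
DUP     → 0 -8 0 0
NEG     → 0 -8 0 0
LOAD 2  → 0 -8 0 0 -2
STORE 0 → 0 -8 0 0
SWAP    → 0 -8 0 0
SWAP    → 0 -8 0 0

[0, -8, 0, 0]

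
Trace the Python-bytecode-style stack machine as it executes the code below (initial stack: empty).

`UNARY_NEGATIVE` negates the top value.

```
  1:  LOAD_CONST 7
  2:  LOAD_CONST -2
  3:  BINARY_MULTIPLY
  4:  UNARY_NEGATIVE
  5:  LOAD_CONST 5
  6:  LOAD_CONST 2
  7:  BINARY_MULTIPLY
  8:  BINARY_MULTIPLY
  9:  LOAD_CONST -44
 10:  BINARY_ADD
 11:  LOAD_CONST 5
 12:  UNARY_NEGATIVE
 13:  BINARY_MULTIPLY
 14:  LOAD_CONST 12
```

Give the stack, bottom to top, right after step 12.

LOAD_CONST 7    -> 7
LOAD_CONST -2   -> 7 -2
BINARY_MULTIPLY -> -14
UNARY_NEGATIVE  -> 14
LOAD_CONST 5    -> 14 5
LOAD_CONST 2    -> 14 5 2
BINARY_MULTIPLY -> 14 10
BINARY_MULTIPLY -> 140
LOAD_CONST -44  -> 140 -44
BINARY_ADD      -> 96
LOAD_CONST 5    -> 96 5
UNARY_NEGATIVE  -> 96 -5

[96, -5]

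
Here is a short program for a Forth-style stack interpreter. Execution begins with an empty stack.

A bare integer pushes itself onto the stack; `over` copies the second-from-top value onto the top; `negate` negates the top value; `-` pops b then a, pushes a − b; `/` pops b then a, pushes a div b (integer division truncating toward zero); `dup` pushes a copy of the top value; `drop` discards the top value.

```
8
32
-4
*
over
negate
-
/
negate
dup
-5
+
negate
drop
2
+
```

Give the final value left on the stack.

8      -> [8]
32     -> [8, 32]
-4     -> [8, 32, -4]
*      -> [8, -128]
over   -> [8, -128, 8]
negate -> [8, -128, -8]
-      -> [8, -120]
/      -> [0]
negate -> [0]
dup    -> [0, 0]
-5     -> [0, 0, -5]
+      -> [0, -5]
negate -> [0, 5]
drop   -> [0]
2      -> [0, 2]
+      -> [2]

2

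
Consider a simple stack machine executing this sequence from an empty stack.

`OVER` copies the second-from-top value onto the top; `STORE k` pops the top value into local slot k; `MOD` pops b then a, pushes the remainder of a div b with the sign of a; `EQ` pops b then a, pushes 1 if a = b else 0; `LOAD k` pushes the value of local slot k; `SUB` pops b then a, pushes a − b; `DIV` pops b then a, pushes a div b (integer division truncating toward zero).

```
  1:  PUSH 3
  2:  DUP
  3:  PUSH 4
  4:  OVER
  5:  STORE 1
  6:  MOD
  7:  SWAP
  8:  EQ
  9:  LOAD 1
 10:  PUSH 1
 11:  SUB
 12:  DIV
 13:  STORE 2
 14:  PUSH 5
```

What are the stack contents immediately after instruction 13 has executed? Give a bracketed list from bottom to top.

[]

PUSH 3  : [3]
DUP     : [3, 3]
PUSH 4  : [3, 3, 4]
OVER    : [3, 3, 4, 3]
STORE 1 : [3, 3, 4]
MOD     : [3, 3]
SWAP    : [3, 3]
EQ      : [1]
LOAD 1  : [1, 3]
PUSH 1  : [1, 3, 1]
SUB     : [1, 2]
DIV     : [0]
STORE 2 : []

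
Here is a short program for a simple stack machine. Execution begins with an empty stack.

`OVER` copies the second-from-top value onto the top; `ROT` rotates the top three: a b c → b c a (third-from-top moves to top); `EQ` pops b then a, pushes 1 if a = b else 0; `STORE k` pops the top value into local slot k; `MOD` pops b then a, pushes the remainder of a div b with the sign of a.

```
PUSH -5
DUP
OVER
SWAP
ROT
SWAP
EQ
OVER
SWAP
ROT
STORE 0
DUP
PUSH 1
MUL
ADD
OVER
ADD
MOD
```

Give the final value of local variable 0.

PUSH -5 -> [-5]
DUP     -> [-5, -5]
OVER    -> [-5, -5, -5]
SWAP    -> [-5, -5, -5]
ROT     -> [-5, -5, -5]
SWAP    -> [-5, -5, -5]
EQ      -> [-5, 1]
OVER    -> [-5, 1, -5]
SWAP    -> [-5, -5, 1]
ROT     -> [-5, 1, -5]
STORE 0 -> [-5, 1]
DUP     -> [-5, 1, 1]
PUSH 1  -> [-5, 1, 1, 1]
MUL     -> [-5, 1, 1]
ADD     -> [-5, 2]
OVER    -> [-5, 2, -5]
ADD     -> [-5, -3]
MOD     -> [-2]

-5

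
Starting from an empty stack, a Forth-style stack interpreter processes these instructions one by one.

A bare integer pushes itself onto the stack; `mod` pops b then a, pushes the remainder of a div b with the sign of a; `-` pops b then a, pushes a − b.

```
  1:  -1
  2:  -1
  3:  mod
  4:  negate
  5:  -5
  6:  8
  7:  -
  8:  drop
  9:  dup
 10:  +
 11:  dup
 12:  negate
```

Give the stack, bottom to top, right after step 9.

[0, 0]

-1      [-1]
-1      [-1, -1]
mod     [0]
negate  [0]
-5      [0, -5]
8       [0, -5, 8]
-       [0, -13]
drop    [0]
dup     [0, 0]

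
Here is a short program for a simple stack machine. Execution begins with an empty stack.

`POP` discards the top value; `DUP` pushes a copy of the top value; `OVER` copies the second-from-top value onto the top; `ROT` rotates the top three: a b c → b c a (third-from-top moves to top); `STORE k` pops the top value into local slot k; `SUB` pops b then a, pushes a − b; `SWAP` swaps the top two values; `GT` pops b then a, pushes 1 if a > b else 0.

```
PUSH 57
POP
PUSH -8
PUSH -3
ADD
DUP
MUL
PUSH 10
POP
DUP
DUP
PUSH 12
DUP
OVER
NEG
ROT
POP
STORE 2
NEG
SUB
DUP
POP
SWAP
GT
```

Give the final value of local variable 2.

-12

PUSH 57  [57]
POP      []
PUSH -8  [-8]
PUSH -3  [-8, -3]
ADD      [-11]
DUP      [-11, -11]
MUL      [121]
PUSH 10  [121, 10]
POP      [121]
DUP      [121, 121]
DUP      [121, 121, 121]
PUSH 12  [121, 121, 121, 12]
DUP      [121, 121, 121, 12, 12]
OVER     [121, 121, 121, 12, 12, 12]
NEG      [121, 121, 121, 12, 12, -12]
ROT      [121, 121, 121, 12, -12, 12]
POP      [121, 121, 121, 12, -12]
STORE 2  [121, 121, 121, 12]
NEG      [121, 121, 121, -12]
SUB      [121, 121, 133]
DUP      [121, 121, 133, 133]
POP      [121, 121, 133]
SWAP     [121, 133, 121]
GT       [121, 1]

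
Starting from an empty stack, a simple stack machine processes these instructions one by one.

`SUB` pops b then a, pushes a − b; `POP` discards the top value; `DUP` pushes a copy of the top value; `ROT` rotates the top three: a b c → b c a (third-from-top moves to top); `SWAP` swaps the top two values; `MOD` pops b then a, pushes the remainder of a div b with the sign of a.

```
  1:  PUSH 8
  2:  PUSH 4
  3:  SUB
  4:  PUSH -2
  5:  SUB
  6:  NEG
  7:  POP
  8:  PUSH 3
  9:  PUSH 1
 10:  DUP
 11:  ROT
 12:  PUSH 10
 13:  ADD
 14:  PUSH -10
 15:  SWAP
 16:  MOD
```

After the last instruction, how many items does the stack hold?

3

PUSH 8   -> [8]
PUSH 4   -> [8, 4]
SUB      -> [4]
PUSH -2  -> [4, -2]
SUB      -> [6]
NEG      -> [-6]
POP      -> []
PUSH 3   -> [3]
PUSH 1   -> [3, 1]
DUP      -> [3, 1, 1]
ROT      -> [1, 1, 3]
PUSH 10  -> [1, 1, 3, 10]
ADD      -> [1, 1, 13]
PUSH -10 -> [1, 1, 13, -10]
SWAP     -> [1, 1, -10, 13]
MOD      -> [1, 1, -10]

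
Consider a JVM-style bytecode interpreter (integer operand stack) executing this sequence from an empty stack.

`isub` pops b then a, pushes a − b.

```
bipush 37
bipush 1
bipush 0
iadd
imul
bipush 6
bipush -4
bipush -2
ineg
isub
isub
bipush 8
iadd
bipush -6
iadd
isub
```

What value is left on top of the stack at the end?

bipush 37 → [37]
bipush 1  → [37, 1]
bipush 0  → [37, 1, 0]
iadd      → [37, 1]
imul      → [37]
bipush 6  → [37, 6]
bipush -4 → [37, 6, -4]
bipush -2 → [37, 6, -4, -2]
ineg      → [37, 6, -4, 2]
isub      → [37, 6, -6]
isub      → [37, 12]
bipush 8  → [37, 12, 8]
iadd      → [37, 20]
bipush -6 → [37, 20, -6]
iadd      → [37, 14]
isub      → [23]

23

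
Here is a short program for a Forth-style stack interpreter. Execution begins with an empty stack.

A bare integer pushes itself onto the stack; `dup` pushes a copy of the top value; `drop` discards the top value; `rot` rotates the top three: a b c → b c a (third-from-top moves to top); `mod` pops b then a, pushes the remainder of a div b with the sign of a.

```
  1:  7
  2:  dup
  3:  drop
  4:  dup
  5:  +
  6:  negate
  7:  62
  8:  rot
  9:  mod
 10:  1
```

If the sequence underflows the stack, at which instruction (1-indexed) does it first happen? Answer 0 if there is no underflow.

8

7      -> 7
dup    -> 7 7
drop   -> 7
dup    -> 7 7
+      -> 14
negate -> -14
62     -> -14 62
rot  — needs 3 operands, stack has 2 → underflow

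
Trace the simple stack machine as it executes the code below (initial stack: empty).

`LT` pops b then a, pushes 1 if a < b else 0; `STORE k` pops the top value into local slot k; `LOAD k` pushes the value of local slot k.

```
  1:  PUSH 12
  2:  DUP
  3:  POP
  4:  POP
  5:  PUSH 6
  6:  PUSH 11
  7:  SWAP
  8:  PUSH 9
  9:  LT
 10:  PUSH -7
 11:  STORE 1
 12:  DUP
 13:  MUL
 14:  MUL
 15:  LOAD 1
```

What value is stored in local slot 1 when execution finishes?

-7

PUSH 12 -> 12
DUP     -> 12 12
POP     -> 12
POP     -> (empty)
PUSH 6  -> 6
PUSH 11 -> 6 11
SWAP    -> 11 6
PUSH 9  -> 11 6 9
LT      -> 11 1
PUSH -7 -> 11 1 -7
STORE 1 -> 11 1
DUP     -> 11 1 1
MUL     -> 11 1
MUL     -> 11
LOAD 1  -> 11 -7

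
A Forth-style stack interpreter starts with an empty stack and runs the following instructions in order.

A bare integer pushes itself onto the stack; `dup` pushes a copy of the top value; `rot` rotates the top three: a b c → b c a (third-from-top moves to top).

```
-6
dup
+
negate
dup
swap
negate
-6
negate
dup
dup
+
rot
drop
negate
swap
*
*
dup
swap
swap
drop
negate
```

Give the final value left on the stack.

-6     : [-6]
dup    : [-6, -6]
+      : [-12]
negate : [12]
dup    : [12, 12]
swap   : [12, 12]
negate : [12, -12]
-6     : [12, -12, -6]
negate : [12, -12, 6]
dup    : [12, -12, 6, 6]
dup    : [12, -12, 6, 6, 6]
+      : [12, -12, 6, 12]
rot    : [12, 6, 12, -12]
drop   : [12, 6, 12]
negate : [12, 6, -12]
swap   : [12, -12, 6]
*      : [12, -72]
*      : [-864]
dup    : [-864, -864]
swap   : [-864, -864]
swap   : [-864, -864]
drop   : [-864]
negate : [864]

864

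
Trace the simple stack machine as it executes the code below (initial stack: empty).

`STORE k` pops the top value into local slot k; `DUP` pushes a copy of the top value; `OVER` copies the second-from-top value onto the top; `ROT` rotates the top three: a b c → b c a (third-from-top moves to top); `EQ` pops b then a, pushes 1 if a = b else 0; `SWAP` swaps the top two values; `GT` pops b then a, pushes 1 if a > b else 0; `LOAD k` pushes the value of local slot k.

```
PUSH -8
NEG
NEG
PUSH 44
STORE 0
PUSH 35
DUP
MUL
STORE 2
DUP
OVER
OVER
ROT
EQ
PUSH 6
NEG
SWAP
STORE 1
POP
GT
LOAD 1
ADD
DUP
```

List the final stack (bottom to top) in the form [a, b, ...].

PUSH -8 : [-8]
NEG     : [8]
NEG     : [-8]
PUSH 44 : [-8, 44]
STORE 0 : [-8]
PUSH 35 : [-8, 35]
DUP     : [-8, 35, 35]
MUL     : [-8, 1225]
STORE 2 : [-8]
DUP     : [-8, -8]
OVER    : [-8, -8, -8]
OVER    : [-8, -8, -8, -8]
ROT     : [-8, -8, -8, -8]
EQ      : [-8, -8, 1]
PUSH 6  : [-8, -8, 1, 6]
NEG     : [-8, -8, 1, -6]
SWAP    : [-8, -8, -6, 1]
STORE 1 : [-8, -8, -6]
POP     : [-8, -8]
GT      : [0]
LOAD 1  : [0, 1]
ADD     : [1]
DUP     : [1, 1]

[1, 1]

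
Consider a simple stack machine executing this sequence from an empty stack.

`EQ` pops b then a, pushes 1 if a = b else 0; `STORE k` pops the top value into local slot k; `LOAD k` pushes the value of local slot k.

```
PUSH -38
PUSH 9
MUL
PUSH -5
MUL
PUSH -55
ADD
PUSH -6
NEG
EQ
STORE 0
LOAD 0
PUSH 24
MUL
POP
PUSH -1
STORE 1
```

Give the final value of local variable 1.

PUSH -38  -38
PUSH 9    -38 9
MUL       -342
PUSH -5   -342 -5
MUL       1710
PUSH -55  1710 -55
ADD       1655
PUSH -6   1655 -6
NEG       1655 6
EQ        0
STORE 0   (empty)
LOAD 0    0
PUSH 24   0 24
MUL       0
POP       (empty)
PUSH -1   -1
STORE 1   (empty)

-1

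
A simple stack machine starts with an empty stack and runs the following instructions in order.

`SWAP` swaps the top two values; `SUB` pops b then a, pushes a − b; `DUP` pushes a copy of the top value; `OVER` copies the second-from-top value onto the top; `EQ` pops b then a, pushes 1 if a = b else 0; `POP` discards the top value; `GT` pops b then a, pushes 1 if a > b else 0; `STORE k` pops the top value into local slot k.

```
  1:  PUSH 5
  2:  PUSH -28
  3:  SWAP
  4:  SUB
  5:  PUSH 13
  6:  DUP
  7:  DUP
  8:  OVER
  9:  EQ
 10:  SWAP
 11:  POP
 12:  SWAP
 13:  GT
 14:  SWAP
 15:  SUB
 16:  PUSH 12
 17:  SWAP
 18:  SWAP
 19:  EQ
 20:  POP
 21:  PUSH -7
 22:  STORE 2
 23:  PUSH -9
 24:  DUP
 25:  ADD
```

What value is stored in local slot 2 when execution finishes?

-7

PUSH 5    [5]
PUSH -28  [5, -28]
SWAP      [-28, 5]
SUB       [-33]
PUSH 13   [-33, 13]
DUP       [-33, 13, 13]
DUP       [-33, 13, 13, 13]
OVER      [-33, 13, 13, 13, 13]
EQ        [-33, 13, 13, 1]
SWAP      [-33, 13, 1, 13]
POP       [-33, 13, 1]
SWAP      [-33, 1, 13]
GT        [-33, 0]
SWAP      [0, -33]
SUB       [33]
PUSH 12   [33, 12]
SWAP      [12, 33]
SWAP      [33, 12]
EQ        [0]
POP       []
PUSH -7   [-7]
STORE 2   []
PUSH -9   [-9]
DUP       [-9, -9]
ADD       [-18]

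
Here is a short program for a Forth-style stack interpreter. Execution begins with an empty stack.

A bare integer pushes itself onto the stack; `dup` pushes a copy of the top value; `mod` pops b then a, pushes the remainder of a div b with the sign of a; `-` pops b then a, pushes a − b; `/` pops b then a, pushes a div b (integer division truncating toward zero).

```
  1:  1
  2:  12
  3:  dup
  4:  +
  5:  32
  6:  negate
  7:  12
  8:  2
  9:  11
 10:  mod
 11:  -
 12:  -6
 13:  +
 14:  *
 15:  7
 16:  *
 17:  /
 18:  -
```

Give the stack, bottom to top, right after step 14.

[1, 24, -128]

1      → 1
12     → 1 12
dup    → 1 12 12
+      → 1 24
32     → 1 24 32
negate → 1 24 -32
12     → 1 24 -32 12
2      → 1 24 -32 12 2
11     → 1 24 -32 12 2 11
mod    → 1 24 -32 12 2
-      → 1 24 -32 10
-6     → 1 24 -32 10 -6
+      → 1 24 -32 4
*      → 1 24 -128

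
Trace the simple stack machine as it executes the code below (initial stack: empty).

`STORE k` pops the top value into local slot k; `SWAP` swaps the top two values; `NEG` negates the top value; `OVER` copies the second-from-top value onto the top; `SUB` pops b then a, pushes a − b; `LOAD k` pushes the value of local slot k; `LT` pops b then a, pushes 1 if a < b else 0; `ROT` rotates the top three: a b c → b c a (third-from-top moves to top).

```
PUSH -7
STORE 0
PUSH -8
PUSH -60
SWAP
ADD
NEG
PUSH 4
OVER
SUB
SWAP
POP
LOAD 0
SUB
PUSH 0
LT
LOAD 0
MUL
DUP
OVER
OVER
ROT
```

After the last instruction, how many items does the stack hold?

PUSH -7   [-7]
STORE 0   []
PUSH -8   [-8]
PUSH -60  [-8, -60]
SWAP      [-60, -8]
ADD       [-68]
NEG       [68]
PUSH 4    [68, 4]
OVER      [68, 4, 68]
SUB       [68, -64]
SWAP      [-64, 68]
POP       [-64]
LOAD 0    [-64, -7]
SUB       [-57]
PUSH 0    [-57, 0]
LT        [1]
LOAD 0    [1, -7]
MUL       [-7]
DUP       [-7, -7]
OVER      [-7, -7, -7]
OVER      [-7, -7, -7, -7]
ROT       [-7, -7, -7, -7]

4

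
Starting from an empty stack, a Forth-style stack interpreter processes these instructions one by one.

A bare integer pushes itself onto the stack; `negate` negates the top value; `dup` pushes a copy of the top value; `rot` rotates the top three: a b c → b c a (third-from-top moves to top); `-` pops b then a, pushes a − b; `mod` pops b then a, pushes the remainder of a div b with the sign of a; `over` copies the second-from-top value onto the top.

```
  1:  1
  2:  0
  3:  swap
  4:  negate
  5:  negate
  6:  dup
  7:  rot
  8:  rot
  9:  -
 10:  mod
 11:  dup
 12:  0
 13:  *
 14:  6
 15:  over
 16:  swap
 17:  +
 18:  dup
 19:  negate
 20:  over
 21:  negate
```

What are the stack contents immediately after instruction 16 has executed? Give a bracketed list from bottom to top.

1      : 1
0      : 1 0
swap   : 0 1
negate : 0 -1
negate : 0 1
dup    : 0 1 1
rot    : 1 1 0
rot    : 1 0 1
-      : 1 -1
mod    : 0
dup    : 0 0
0      : 0 0 0
*      : 0 0
6      : 0 0 6
over   : 0 0 6 0
swap   : 0 0 0 6

[0, 0, 0, 6]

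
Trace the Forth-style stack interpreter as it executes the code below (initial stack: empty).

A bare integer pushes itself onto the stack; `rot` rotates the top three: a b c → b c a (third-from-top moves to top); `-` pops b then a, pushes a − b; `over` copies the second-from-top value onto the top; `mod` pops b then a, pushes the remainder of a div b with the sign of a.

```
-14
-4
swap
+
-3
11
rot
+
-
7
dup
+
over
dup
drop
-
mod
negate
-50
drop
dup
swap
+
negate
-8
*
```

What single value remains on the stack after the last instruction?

-64

-14    -> [-14]
-4     -> [-14, -4]
swap   -> [-4, -14]
+      -> [-18]
-3     -> [-18, -3]
11     -> [-18, -3, 11]
rot    -> [-3, 11, -18]
+      -> [-3, -7]
-      -> [4]
7      -> [4, 7]
dup    -> [4, 7, 7]
+      -> [4, 14]
over   -> [4, 14, 4]
dup    -> [4, 14, 4, 4]
drop   -> [4, 14, 4]
-      -> [4, 10]
mod    -> [4]
negate -> [-4]
-50    -> [-4, -50]
drop   -> [-4]
dup    -> [-4, -4]
swap   -> [-4, -4]
+      -> [-8]
negate -> [8]
-8     -> [8, -8]
*      -> [-64]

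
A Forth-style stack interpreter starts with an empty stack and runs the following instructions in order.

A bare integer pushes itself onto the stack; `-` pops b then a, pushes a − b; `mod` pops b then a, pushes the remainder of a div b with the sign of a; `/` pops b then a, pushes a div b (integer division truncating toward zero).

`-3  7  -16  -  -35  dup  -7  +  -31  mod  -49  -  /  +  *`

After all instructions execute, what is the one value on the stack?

-3   -3
7    -3 7
-16  -3 7 -16
-    -3 23
-35  -3 23 -35
dup  -3 23 -35 -35
-7   -3 23 -35 -35 -7
+    -3 23 -35 -42
-31  -3 23 -35 -42 -31
mod  -3 23 -35 -11
-49  -3 23 -35 -11 -49
-    -3 23 -35 38
/    -3 23 0
+    -3 23
*    -69

-69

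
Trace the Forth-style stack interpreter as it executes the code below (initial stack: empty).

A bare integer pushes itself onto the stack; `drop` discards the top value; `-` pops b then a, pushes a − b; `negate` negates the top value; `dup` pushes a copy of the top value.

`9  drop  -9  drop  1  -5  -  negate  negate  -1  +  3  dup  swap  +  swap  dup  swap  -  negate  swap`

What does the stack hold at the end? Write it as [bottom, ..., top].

[0, 6]

9      : 9
drop   : (empty)
-9     : -9
drop   : (empty)
1      : 1
-5     : 1 -5
-      : 6
negate : -6
negate : 6
-1     : 6 -1
+      : 5
3      : 5 3
dup    : 5 3 3
swap   : 5 3 3
+      : 5 6
swap   : 6 5
dup    : 6 5 5
swap   : 6 5 5
-      : 6 0
negate : 6 0
swap   : 0 6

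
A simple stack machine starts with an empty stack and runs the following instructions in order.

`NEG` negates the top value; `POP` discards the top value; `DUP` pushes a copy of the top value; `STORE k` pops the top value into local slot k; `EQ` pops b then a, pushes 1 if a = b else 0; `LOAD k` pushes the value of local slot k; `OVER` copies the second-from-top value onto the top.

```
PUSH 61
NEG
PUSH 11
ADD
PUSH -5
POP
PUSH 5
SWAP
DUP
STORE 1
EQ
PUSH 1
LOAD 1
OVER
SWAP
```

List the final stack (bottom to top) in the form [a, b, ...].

PUSH 61 → 61
NEG     → -61
PUSH 11 → -61 11
ADD     → -50
PUSH -5 → -50 -5
POP     → -50
PUSH 5  → -50 5
SWAP    → 5 -50
DUP     → 5 -50 -50
STORE 1 → 5 -50
EQ      → 0
PUSH 1  → 0 1
LOAD 1  → 0 1 -50
OVER    → 0 1 -50 1
SWAP    → 0 1 1 -50

[0, 1, 1, -50]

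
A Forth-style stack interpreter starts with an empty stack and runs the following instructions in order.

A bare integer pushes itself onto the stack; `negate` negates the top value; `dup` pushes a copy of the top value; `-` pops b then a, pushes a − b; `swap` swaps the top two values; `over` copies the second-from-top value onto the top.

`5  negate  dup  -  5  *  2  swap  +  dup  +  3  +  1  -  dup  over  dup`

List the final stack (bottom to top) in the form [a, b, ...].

[6, 6, 6, 6]

5       [5]
negate  [-5]
dup     [-5, -5]
-       [0]
5       [0, 5]
*       [0]
2       [0, 2]
swap    [2, 0]
+       [2]
dup     [2, 2]
+       [4]
3       [4, 3]
+       [7]
1       [7, 1]
-       [6]
dup     [6, 6]
over    [6, 6, 6]
dup     [6, 6, 6, 6]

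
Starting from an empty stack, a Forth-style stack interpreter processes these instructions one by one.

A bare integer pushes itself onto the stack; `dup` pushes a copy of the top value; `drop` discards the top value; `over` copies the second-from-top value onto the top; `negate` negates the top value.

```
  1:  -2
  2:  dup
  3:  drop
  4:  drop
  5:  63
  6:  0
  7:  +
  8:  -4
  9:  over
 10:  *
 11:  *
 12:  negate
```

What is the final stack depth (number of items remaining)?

-2      -2
dup     -2 -2
drop    -2
drop    (empty)
63      63
0       63 0
+       63
-4      63 -4
over    63 -4 63
*       63 -252
*       -15876
negate  15876

1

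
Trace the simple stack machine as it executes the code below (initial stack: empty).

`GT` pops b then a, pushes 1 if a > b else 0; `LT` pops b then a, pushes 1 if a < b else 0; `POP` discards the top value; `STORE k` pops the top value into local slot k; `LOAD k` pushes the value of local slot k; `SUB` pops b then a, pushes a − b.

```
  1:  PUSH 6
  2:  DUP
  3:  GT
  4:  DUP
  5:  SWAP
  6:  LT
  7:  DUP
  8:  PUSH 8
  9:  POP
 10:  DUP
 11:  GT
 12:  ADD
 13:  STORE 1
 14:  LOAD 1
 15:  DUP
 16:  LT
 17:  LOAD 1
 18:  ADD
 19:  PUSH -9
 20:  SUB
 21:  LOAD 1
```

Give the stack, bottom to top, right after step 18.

[0]

PUSH 6  -> [6]
DUP     -> [6, 6]
GT      -> [0]
DUP     -> [0, 0]
SWAP    -> [0, 0]
LT      -> [0]
DUP     -> [0, 0]
PUSH 8  -> [0, 0, 8]
POP     -> [0, 0]
DUP     -> [0, 0, 0]
GT      -> [0, 0]
ADD     -> [0]
STORE 1 -> []
LOAD 1  -> [0]
DUP     -> [0, 0]
LT      -> [0]
LOAD 1  -> [0, 0]
ADD     -> [0]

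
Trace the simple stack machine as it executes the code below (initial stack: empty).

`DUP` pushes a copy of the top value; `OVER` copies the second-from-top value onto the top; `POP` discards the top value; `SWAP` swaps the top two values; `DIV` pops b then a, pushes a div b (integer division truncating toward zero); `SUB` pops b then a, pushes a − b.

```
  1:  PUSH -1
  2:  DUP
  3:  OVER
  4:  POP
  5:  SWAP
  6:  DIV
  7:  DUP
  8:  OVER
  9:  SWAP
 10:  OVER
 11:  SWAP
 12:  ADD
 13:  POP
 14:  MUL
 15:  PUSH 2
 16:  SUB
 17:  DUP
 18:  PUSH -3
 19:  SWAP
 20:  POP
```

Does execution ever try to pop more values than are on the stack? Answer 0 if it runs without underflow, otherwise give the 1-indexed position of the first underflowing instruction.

PUSH -1 → -1
DUP     → -1 -1
OVER    → -1 -1 -1
POP     → -1 -1
SWAP    → -1 -1
DIV     → 1
DUP     → 1 1
OVER    → 1 1 1
SWAP    → 1 1 1
OVER    → 1 1 1 1
SWAP    → 1 1 1 1
ADD     → 1 1 2
POP     → 1 1
MUL     → 1
PUSH 2  → 1 2
SUB     → -1
DUP     → -1 -1
PUSH -3 → -1 -1 -3
SWAP    → -1 -3 -1
POP     → -1 -3

0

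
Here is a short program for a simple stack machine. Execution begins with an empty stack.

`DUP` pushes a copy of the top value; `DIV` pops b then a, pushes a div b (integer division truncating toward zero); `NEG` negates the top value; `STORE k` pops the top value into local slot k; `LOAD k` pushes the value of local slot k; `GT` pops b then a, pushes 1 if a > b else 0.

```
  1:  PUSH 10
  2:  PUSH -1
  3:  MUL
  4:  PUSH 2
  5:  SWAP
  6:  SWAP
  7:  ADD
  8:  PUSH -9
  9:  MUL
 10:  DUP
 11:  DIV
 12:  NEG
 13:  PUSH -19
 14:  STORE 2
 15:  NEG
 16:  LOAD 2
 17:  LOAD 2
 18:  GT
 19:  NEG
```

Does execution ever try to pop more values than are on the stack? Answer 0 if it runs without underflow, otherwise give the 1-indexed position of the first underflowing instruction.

0

PUSH 10  → 10
PUSH -1  → 10 -1
MUL      → -10
PUSH 2   → -10 2
SWAP     → 2 -10
SWAP     → -10 2
ADD      → -8
PUSH -9  → -8 -9
MUL      → 72
DUP      → 72 72
DIV      → 1
NEG      → -1
PUSH -19 → -1 -19
STORE 2  → -1
NEG      → 1
LOAD 2   → 1 -19
LOAD 2   → 1 -19 -19
GT       → 1 0
NEG      → 1 0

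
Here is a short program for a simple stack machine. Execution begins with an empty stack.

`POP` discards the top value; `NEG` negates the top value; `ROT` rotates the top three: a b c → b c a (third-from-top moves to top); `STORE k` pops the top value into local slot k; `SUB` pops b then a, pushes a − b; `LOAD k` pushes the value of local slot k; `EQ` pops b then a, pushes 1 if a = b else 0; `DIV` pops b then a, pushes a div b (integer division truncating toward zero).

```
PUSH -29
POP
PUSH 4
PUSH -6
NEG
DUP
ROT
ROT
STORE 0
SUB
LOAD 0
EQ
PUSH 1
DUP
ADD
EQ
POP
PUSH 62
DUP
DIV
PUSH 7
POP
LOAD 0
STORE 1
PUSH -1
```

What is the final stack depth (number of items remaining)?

2

PUSH -29 -> -29
POP      -> (empty)
PUSH 4   -> 4
PUSH -6  -> 4 -6
NEG      -> 4 6
DUP      -> 4 6 6
ROT      -> 6 6 4
ROT      -> 6 4 6
STORE 0  -> 6 4
SUB      -> 2
LOAD 0   -> 2 6
EQ       -> 0
PUSH 1   -> 0 1
DUP      -> 0 1 1
ADD      -> 0 2
EQ       -> 0
POP      -> (empty)
PUSH 62  -> 62
DUP      -> 62 62
DIV      -> 1
PUSH 7   -> 1 7
POP      -> 1
LOAD 0   -> 1 6
STORE 1  -> 1
PUSH -1  -> 1 -1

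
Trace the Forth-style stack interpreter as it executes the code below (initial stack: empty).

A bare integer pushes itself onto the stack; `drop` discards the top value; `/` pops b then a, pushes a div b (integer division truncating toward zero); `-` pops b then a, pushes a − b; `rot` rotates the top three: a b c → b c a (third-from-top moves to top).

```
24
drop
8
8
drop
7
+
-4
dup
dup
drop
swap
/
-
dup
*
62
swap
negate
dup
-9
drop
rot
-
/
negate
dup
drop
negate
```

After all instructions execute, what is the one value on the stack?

0

24      [24]
drop    []
8       [8]
8       [8, 8]
drop    [8]
7       [8, 7]
+       [15]
-4      [15, -4]
dup     [15, -4, -4]
dup     [15, -4, -4, -4]
drop    [15, -4, -4]
swap    [15, -4, -4]
/       [15, 1]
-       [14]
dup     [14, 14]
*       [196]
62      [196, 62]
swap    [62, 196]
negate  [62, -196]
dup     [62, -196, -196]
-9      [62, -196, -196, -9]
drop    [62, -196, -196]
rot     [-196, -196, 62]
-       [-196, -258]
/       [0]
negate  [0]
dup     [0, 0]
drop    [0]
negate  [0]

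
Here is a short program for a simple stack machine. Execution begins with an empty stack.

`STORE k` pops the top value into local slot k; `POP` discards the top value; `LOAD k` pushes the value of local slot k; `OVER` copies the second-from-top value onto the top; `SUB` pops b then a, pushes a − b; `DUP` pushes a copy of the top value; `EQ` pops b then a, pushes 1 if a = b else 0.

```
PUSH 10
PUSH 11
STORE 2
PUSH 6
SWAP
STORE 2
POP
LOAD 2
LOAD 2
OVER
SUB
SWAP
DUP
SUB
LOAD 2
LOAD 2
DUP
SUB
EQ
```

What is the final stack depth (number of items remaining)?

PUSH 10 → [10]
PUSH 11 → [10, 11]
STORE 2 → [10]
PUSH 6  → [10, 6]
SWAP    → [6, 10]
STORE 2 → [6]
POP     → []
LOAD 2  → [10]
LOAD 2  → [10, 10]
OVER    → [10, 10, 10]
SUB     → [10, 0]
SWAP    → [0, 10]
DUP     → [0, 10, 10]
SUB     → [0, 0]
LOAD 2  → [0, 0, 10]
LOAD 2  → [0, 0, 10, 10]
DUP     → [0, 0, 10, 10, 10]
SUB     → [0, 0, 10, 0]
EQ      → [0, 0, 0]

3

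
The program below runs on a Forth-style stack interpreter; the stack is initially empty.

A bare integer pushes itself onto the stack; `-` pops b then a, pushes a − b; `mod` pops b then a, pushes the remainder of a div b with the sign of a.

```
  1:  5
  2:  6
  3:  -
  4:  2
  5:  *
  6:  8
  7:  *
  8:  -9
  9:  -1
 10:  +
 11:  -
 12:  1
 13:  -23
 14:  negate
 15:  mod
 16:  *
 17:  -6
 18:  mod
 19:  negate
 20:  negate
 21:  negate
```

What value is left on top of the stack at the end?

5      → [5]
6      → [5, 6]
-      → [-1]
2      → [-1, 2]
*      → [-2]
8      → [-2, 8]
*      → [-16]
-9     → [-16, -9]
-1     → [-16, -9, -1]
+      → [-16, -10]
-      → [-6]
1      → [-6, 1]
-23    → [-6, 1, -23]
negate → [-6, 1, 23]
mod    → [-6, 1]
*      → [-6]
-6     → [-6, -6]
mod    → [0]
negate → [0]
negate → [0]
negate → [0]

0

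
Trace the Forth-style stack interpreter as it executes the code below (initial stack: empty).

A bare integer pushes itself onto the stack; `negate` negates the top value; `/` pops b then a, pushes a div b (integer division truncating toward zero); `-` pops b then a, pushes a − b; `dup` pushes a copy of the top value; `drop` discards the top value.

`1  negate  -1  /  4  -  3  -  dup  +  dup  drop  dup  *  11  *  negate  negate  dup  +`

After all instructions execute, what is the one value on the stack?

3168

1      -> 1
negate -> -1
-1     -> -1 -1
/      -> 1
4      -> 1 4
-      -> -3
3      -> -3 3
-      -> -6
dup    -> -6 -6
+      -> -12
dup    -> -12 -12
drop   -> -12
dup    -> -12 -12
*      -> 144
11     -> 144 11
*      -> 1584
negate -> -1584
negate -> 1584
dup    -> 1584 1584
+      -> 3168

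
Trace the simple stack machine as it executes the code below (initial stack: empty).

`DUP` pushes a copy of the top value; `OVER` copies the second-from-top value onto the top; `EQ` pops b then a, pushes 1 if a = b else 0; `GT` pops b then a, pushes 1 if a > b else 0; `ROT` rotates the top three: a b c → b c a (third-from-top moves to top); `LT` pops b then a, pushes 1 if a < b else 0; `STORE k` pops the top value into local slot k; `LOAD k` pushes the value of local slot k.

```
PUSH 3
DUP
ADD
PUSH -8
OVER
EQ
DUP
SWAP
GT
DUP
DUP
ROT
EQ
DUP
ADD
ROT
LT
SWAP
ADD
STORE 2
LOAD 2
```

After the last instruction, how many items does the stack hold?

PUSH 3   [3]
DUP      [3, 3]
ADD      [6]
PUSH -8  [6, -8]
OVER     [6, -8, 6]
EQ       [6, 0]
DUP      [6, 0, 0]
SWAP     [6, 0, 0]
GT       [6, 0]
DUP      [6, 0, 0]
DUP      [6, 0, 0, 0]
ROT      [6, 0, 0, 0]
EQ       [6, 0, 1]
DUP      [6, 0, 1, 1]
ADD      [6, 0, 2]
ROT      [0, 2, 6]
LT       [0, 1]
SWAP     [1, 0]
ADD      [1]
STORE 2  []
LOAD 2   [1]

1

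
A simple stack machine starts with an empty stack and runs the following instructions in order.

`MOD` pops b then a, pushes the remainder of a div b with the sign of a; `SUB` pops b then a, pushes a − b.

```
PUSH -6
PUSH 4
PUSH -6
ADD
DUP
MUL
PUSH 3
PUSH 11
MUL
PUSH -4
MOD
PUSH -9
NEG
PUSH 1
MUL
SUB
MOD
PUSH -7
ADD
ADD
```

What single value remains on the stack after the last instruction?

PUSH -6 : -6
PUSH 4  : -6 4
PUSH -6 : -6 4 -6
ADD     : -6 -2
DUP     : -6 -2 -2
MUL     : -6 4
PUSH 3  : -6 4 3
PUSH 11 : -6 4 3 11
MUL     : -6 4 33
PUSH -4 : -6 4 33 -4
MOD     : -6 4 1
PUSH -9 : -6 4 1 -9
NEG     : -6 4 1 9
PUSH 1  : -6 4 1 9 1
MUL     : -6 4 1 9
SUB     : -6 4 -8
MOD     : -6 4
PUSH -7 : -6 4 -7
ADD     : -6 -3
ADD     : -9

-9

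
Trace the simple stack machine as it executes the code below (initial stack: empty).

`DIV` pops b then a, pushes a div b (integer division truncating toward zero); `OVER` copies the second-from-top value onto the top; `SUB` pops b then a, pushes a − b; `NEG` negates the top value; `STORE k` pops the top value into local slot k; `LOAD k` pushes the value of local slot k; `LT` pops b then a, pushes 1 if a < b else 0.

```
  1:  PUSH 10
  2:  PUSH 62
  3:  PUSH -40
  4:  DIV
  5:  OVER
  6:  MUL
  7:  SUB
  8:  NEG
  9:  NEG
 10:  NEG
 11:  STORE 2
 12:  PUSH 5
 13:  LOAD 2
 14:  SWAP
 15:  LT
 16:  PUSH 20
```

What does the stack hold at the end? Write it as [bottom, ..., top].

PUSH 10   10
PUSH 62   10 62
PUSH -40  10 62 -40
DIV       10 -1
OVER      10 -1 10
MUL       10 -10
SUB       20
NEG       -20
NEG       20
NEG       -20
STORE 2   (empty)
PUSH 5    5
LOAD 2    5 -20
SWAP      -20 5
LT        1
PUSH 20   1 20

[1, 20]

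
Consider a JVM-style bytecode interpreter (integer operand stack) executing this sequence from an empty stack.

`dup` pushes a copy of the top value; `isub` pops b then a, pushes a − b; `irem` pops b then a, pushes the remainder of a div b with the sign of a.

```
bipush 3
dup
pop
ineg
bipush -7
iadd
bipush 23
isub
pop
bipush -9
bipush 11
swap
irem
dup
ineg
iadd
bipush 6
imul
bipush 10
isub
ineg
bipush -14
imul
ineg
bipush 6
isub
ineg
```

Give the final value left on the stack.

bipush 3   -> 3
dup        -> 3 3
pop        -> 3
ineg       -> -3
bipush -7  -> -3 -7
iadd       -> -10
bipush 23  -> -10 23
isub       -> -33
pop        -> (empty)
bipush -9  -> -9
bipush 11  -> -9 11
swap       -> 11 -9
irem       -> 2
dup        -> 2 2
ineg       -> 2 -2
iadd       -> 0
bipush 6   -> 0 6
imul       -> 0
bipush 10  -> 0 10
isub       -> -10
ineg       -> 10
bipush -14 -> 10 -14
imul       -> -140
ineg       -> 140
bipush 6   -> 140 6
isub       -> 134
ineg       -> -134

-134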